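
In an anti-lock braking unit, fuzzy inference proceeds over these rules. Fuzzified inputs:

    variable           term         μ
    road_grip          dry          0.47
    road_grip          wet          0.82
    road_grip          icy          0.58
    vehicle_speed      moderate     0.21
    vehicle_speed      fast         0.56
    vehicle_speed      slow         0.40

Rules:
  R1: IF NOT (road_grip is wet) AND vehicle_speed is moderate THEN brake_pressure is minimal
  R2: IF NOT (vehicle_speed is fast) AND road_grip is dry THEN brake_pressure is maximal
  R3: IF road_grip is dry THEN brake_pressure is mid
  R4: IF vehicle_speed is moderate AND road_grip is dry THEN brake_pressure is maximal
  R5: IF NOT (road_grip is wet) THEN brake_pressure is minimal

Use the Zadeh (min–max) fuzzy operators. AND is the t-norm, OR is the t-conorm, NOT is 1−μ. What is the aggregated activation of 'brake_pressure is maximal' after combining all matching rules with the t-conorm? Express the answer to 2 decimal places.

0.44

R1: ¬wet=1−0.82=0.18, moderate=0.21; AND[min(a, b)] → w = 0.18
R2: ¬fast=1−0.56=0.44, dry=0.47; AND[min(a, b)] → w = 0.44
R3: dry=0.47 → w = 0.47
R4: moderate=0.21, dry=0.47; AND[min(a, b)] → w = 0.21
R5: ¬wet=1−0.82=0.18 → w = 0.18
Rules with consequent 'maximal': {R2, R4} → strengths 0.44, 0.21
Aggregate via t-conorm [max(a, b)]: 0.44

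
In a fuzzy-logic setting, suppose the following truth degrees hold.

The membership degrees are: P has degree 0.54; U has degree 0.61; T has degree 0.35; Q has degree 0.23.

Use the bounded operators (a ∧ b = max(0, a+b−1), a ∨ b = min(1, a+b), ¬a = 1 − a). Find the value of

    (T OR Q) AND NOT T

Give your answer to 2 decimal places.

0.23

T OR Q = min(1, a+b) on (0.35, 0.23) = 0.58
NOT T = 1 − 0.35 = 0.65
(T OR Q) AND NOT T = max(0, a+b−1) on (0.58, 0.65) = 0.23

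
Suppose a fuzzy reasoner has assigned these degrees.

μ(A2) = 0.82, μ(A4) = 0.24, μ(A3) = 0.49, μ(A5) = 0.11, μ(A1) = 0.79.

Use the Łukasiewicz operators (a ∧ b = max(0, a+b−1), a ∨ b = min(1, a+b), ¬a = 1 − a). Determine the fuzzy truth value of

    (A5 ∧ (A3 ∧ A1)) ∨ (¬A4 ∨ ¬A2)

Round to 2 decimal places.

A3 ∧ A1 = max(0, a+b−1) on (0.49, 0.79) = 0.28
A5 ∧ (A3 ∧ A1) = max(0, a+b−1) on (0.11, 0.28) = 0.00
¬A4 = 1 − 0.24 = 0.76
¬A2 = 1 − 0.82 = 0.18
¬A4 ∨ ¬A2 = min(1, a+b) on (0.76, 0.18) = 0.94
(A5 ∧ (A3 ∧ A1)) ∨ (¬A4 ∨ ¬A2) = min(1, a+b) on (0.00, 0.94) = 0.94

0.94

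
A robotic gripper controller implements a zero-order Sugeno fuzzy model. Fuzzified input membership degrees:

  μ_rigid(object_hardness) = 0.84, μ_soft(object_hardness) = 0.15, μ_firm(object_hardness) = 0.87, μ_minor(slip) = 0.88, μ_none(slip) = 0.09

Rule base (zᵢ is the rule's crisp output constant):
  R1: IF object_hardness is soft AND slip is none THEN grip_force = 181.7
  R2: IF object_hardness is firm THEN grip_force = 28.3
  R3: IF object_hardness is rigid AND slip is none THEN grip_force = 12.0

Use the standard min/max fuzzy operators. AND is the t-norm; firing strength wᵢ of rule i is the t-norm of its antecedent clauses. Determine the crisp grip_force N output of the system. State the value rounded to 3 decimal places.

R1 (z=181.7): soft=0.15, none=0.09; AND[min(a, b)] → w = 0.09
R2 (z=28.3): firm=0.87 → w = 0.87
R3 (z=12.0): rigid=0.84, none=0.09; AND[min(a, b)] → w = 0.09
Weighted average = (0.09·181.7 + 0.87·28.3 + 0.09·12.0) / (0.09 + 0.87 + 0.09)
  = 42.0540 / 1.0500 = 40.051

40.051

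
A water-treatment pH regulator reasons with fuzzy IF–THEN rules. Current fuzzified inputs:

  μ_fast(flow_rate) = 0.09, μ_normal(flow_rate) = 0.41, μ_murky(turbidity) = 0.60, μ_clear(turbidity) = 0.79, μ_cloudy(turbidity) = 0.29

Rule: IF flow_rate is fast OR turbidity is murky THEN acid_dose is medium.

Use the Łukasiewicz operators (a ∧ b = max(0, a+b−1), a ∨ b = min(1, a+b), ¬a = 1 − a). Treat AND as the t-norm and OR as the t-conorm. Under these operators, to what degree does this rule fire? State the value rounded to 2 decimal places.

firing strength: fast=0.09, murky=0.60; OR[min(1, a+b)] → w = 0.69

0.69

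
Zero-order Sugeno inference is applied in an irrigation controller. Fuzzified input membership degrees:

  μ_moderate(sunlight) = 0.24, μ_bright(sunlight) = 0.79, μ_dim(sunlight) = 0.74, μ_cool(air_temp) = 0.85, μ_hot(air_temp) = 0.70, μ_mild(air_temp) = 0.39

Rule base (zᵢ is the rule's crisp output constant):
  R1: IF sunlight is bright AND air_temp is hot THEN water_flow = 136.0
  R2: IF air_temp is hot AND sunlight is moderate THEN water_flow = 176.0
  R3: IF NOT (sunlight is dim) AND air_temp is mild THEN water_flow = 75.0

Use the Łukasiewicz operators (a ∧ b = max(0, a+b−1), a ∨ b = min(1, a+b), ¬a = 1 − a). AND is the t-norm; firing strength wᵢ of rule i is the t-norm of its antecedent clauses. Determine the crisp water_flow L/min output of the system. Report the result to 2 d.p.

136.00

R1 (z=136.0): bright=0.79, hot=0.70; AND[max(0, a+b−1)] → w = 0.49
R2 (z=176.0): hot=0.70, moderate=0.24; AND[max(0, a+b−1)] → w = 0.00
R3 (z=75.0): ¬dim=1−0.74=0.26, mild=0.39; AND[max(0, a+b−1)] → w = 0.00
Weighted average = (0.49·136.0 + 0.00·176.0 + 0.00·75.0) / (0.49 + 0.00 + 0.00)
  = 66.6400 / 0.4900 = 136.00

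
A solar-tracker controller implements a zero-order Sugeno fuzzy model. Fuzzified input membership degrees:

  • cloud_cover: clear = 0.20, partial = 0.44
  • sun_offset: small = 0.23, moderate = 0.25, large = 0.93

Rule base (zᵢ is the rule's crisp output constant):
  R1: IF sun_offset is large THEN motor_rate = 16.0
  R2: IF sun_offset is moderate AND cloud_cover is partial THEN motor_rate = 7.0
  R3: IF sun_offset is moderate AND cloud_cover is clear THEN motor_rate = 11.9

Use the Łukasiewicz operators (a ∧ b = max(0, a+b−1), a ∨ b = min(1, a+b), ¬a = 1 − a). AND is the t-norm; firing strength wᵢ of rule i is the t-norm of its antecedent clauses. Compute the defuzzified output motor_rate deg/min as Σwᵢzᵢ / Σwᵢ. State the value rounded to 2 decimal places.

16.00

R1 (z=16.0): large=0.93 → w = 0.93
R2 (z=7.0): moderate=0.25, partial=0.44; AND[max(0, a+b−1)] → w = 0.00
R3 (z=11.9): moderate=0.25, clear=0.20; AND[max(0, a+b−1)] → w = 0.00
Weighted average = (0.93·16.0 + 0.00·7.0 + 0.00·11.9) / (0.93 + 0.00 + 0.00)
  = 14.8800 / 0.9300 = 16.00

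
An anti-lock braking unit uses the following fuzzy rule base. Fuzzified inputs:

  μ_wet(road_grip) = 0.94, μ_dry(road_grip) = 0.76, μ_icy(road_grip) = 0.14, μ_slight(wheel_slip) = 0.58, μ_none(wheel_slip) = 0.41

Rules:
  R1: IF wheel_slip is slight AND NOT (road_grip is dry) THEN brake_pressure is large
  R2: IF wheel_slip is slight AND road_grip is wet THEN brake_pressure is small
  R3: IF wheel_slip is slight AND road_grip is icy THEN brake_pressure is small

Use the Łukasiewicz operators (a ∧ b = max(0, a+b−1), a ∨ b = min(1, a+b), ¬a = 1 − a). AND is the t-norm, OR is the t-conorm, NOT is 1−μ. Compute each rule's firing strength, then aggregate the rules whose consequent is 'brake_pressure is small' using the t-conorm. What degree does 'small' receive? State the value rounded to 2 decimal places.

R1: slight=0.58, ¬dry=1−0.76=0.24; AND[max(0, a+b−1)] → w = 0.00
R2: slight=0.58, wet=0.94; AND[max(0, a+b−1)] → w = 0.52
R3: slight=0.58, icy=0.14; AND[max(0, a+b−1)] → w = 0.00
Rules with consequent 'small': {R2, R3} → strengths 0.52, 0.00
Aggregate via t-conorm [min(1, a+b)]: 0.52

0.52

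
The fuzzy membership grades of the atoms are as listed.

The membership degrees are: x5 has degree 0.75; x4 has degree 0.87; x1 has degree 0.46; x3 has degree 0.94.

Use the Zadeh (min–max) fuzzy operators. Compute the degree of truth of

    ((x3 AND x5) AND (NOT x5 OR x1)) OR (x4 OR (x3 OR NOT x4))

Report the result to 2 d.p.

0.94

x3 AND x5 = min(a, b) on (0.94, 0.75) = 0.75
NOT x5 = 1 − 0.75 = 0.25
NOT x5 OR x1 = max(a, b) on (0.25, 0.46) = 0.46
(x3 AND x5) AND (NOT x5 OR x1) = min(a, b) on (0.75, 0.46) = 0.46
NOT x4 = 1 − 0.87 = 0.13
x3 OR NOT x4 = max(a, b) on (0.94, 0.13) = 0.94
x4 OR (x3 OR NOT x4) = max(a, b) on (0.87, 0.94) = 0.94
((x3 AND x5) AND (NOT x5 OR x1)) OR (x4 OR (x3 OR NOT x4)) = max(a, b) on (0.46, 0.94) = 0.94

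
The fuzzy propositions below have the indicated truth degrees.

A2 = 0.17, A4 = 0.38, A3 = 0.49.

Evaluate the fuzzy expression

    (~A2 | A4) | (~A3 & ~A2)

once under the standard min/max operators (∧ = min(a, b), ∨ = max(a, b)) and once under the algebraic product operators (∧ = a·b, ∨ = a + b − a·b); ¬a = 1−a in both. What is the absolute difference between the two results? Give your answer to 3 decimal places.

0.109

Under standard min/max:
  ~A2 = 1 − 0.17 = 0.83
  ~A2 | A4 = max(a, b) on (0.83, 0.38) = 0.83
  ~A3 = 1 − 0.49 = 0.51
  ~A2 = 1 − 0.17 = 0.83
  ~A3 & ~A2 = min(a, b) on (0.51, 0.83) = 0.51
  (~A2 | A4) | (~A3 & ~A2) = max(a, b) on (0.83, 0.51) = 0.83
  → value = 0.8300
Under algebraic product:
  ~A2 = 1 − 0.1700 = 0.8300
  ~A2 | A4 = a + b − a·b on (0.8300, 0.3800) = 0.8946
  ~A3 = 1 − 0.4900 = 0.5100
  ~A2 = 1 − 0.1700 = 0.8300
  ~A3 & ~A2 = a·b on (0.5100, 0.8300) = 0.4233
  (~A2 | A4) | (~A3 & ~A2) = a + b − a·b on (0.8946, 0.4233) = 0.9392
  → value = 0.9392
|0.8300 − 0.9392| = 0.109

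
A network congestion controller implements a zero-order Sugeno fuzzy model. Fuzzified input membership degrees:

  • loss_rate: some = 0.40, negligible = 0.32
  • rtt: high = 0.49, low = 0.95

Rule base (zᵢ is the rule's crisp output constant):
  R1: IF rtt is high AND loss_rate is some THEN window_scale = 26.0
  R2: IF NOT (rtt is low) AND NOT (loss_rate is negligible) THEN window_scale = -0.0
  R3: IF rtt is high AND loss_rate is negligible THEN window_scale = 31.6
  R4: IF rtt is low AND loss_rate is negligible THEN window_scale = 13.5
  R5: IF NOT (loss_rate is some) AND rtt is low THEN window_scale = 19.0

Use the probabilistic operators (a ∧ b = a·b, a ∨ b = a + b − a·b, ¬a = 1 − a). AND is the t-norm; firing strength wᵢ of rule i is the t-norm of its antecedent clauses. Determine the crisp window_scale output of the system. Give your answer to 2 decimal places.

R1 (z=26.0): high=0.49, some=0.40; AND[a·b] → w = 0.1960
R2 (z=-0.0): ¬low=1−0.95=0.05, ¬negligible=1−0.32=0.68; AND[a·b] → w = 0.0340
R3 (z=31.6): high=0.49, negligible=0.32; AND[a·b] → w = 0.1568
R4 (z=13.5): low=0.95, negligible=0.32; AND[a·b] → w = 0.3040
R5 (z=19.0): ¬some=1−0.40=0.60, low=0.95; AND[a·b] → w = 0.5700
Weighted average = (0.1960·26.0 + 0.0340·-0.0 + 0.1568·31.6 + 0.3040·13.5 + 0.5700·19.0) / (0.1960 + 0.0340 + 0.1568 + 0.3040 + 0.5700)
  = 24.9849 / 1.2608 = 19.82

19.82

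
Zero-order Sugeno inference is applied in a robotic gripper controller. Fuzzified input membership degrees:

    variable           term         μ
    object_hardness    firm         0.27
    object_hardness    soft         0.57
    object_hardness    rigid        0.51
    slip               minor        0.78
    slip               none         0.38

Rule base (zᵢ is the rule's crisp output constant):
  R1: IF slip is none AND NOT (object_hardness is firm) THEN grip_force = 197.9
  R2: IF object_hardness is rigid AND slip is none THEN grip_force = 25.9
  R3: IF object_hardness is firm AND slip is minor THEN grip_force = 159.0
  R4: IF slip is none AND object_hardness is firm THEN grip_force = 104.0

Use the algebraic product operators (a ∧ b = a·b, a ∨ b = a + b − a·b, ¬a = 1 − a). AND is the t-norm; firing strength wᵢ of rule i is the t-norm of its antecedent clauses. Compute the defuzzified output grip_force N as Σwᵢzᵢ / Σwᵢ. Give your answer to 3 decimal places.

132.678

R1 (z=197.9): none=0.38, ¬firm=1−0.27=0.73; AND[a·b] → w = 0.2774
R2 (z=25.9): rigid=0.51, none=0.38; AND[a·b] → w = 0.1938
R3 (z=159.0): firm=0.27, minor=0.78; AND[a·b] → w = 0.2106
R4 (z=104.0): none=0.38, firm=0.27; AND[a·b] → w = 0.1026
Weighted average = (0.2774·197.9 + 0.1938·25.9 + 0.2106·159.0 + 0.1026·104.0) / (0.2774 + 0.1938 + 0.2106 + 0.1026)
  = 104.0727 / 0.7844 = 132.678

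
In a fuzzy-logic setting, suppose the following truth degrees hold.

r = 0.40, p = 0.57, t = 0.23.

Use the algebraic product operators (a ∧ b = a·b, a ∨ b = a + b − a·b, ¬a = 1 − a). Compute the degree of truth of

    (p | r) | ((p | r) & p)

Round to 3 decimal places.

p | r = a + b − a·b on (0.5700, 0.4000) = 0.7420
p | r = a + b − a·b on (0.5700, 0.4000) = 0.7420
(p | r) & p = a·b on (0.7420, 0.5700) = 0.4229
(p | r) | ((p | r) & p) = a + b − a·b on (0.7420, 0.4229) = 0.8511

0.851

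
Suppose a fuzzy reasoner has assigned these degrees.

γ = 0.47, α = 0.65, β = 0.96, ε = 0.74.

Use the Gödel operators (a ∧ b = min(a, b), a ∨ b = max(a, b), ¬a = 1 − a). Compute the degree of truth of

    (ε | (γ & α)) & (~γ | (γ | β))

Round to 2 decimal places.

0.74

γ & α = min(a, b) on (0.47, 0.65) = 0.47
ε | (γ & α) = max(a, b) on (0.74, 0.47) = 0.74
~γ = 1 − 0.47 = 0.53
γ | β = max(a, b) on (0.47, 0.96) = 0.96
~γ | (γ | β) = max(a, b) on (0.53, 0.96) = 0.96
(ε | (γ & α)) & (~γ | (γ | β)) = min(a, b) on (0.74, 0.96) = 0.74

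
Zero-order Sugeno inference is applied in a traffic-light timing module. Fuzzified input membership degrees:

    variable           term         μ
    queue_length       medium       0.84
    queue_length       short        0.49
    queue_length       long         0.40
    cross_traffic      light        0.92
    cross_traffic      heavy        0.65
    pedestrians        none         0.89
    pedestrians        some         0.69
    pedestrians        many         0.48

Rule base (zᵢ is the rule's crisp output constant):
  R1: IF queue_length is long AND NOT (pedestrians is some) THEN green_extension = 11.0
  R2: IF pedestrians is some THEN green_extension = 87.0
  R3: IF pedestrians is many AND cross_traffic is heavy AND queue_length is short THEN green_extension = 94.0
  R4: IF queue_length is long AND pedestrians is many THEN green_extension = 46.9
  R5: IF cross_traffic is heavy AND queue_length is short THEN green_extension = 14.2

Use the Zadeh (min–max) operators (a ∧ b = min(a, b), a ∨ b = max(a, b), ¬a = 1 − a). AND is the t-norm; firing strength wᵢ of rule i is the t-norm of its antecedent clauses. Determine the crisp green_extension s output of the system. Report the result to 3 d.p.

R1 (z=11.0): long=0.40, ¬some=1−0.69=0.31; AND[min(a, b)] → w = 0.31
R2 (z=87.0): some=0.69 → w = 0.69
R3 (z=94.0): many=0.48, heavy=0.65, short=0.49; AND[min(a, b)] → w = 0.48
R4 (z=46.9): long=0.40, many=0.48; AND[min(a, b)] → w = 0.40
R5 (z=14.2): heavy=0.65, short=0.49; AND[min(a, b)] → w = 0.49
Weighted average = (0.31·11.0 + 0.69·87.0 + 0.48·94.0 + 0.40·46.9 + 0.49·14.2) / (0.31 + 0.69 + 0.48 + 0.40 + 0.49)
  = 134.2780 / 2.3700 = 56.657

56.657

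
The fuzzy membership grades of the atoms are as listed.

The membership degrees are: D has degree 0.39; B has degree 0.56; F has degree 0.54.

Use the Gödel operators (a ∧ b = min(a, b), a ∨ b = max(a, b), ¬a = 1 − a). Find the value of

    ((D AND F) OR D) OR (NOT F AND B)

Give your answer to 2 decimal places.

0.46

D AND F = min(a, b) on (0.39, 0.54) = 0.39
(D AND F) OR D = max(a, b) on (0.39, 0.39) = 0.39
NOT F = 1 − 0.54 = 0.46
NOT F AND B = min(a, b) on (0.46, 0.56) = 0.46
((D AND F) OR D) OR (NOT F AND B) = max(a, b) on (0.39, 0.46) = 0.46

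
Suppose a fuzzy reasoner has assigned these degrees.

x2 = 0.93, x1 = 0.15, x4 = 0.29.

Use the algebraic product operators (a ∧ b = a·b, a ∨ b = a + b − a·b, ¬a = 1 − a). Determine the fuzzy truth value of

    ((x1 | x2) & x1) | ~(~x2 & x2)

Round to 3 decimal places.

x1 | x2 = a + b − a·b on (0.1500, 0.9300) = 0.9405
(x1 | x2) & x1 = a·b on (0.9405, 0.1500) = 0.1411
~x2 = 1 − 0.9300 = 0.0700
~x2 & x2 = a·b on (0.0700, 0.9300) = 0.0651
~(~x2 & x2) = 1 − 0.0651 = 0.9349
((x1 | x2) & x1) | ~(~x2 & x2) = a + b − a·b on (0.1411, 0.9349) = 0.9441

0.944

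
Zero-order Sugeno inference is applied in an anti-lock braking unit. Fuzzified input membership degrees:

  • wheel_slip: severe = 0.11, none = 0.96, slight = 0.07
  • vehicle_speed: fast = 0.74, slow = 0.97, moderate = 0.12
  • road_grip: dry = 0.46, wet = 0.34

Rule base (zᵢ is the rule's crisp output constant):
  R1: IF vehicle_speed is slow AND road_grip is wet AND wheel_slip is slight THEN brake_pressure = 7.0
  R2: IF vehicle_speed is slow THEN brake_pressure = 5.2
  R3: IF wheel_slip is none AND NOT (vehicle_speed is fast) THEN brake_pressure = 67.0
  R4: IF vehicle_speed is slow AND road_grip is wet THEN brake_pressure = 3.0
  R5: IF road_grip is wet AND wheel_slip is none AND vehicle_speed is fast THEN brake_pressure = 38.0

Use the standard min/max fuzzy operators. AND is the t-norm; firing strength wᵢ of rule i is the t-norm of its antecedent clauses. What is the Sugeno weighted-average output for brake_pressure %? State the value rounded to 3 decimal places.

R1 (z=7.0): slow=0.97, wet=0.34, slight=0.07; AND[min(a, b)] → w = 0.07
R2 (z=5.2): slow=0.97 → w = 0.97
R3 (z=67.0): none=0.96, ¬fast=1−0.74=0.26; AND[min(a, b)] → w = 0.26
R4 (z=3.0): slow=0.97, wet=0.34; AND[min(a, b)] → w = 0.34
R5 (z=38.0): wet=0.34, none=0.96, fast=0.74; AND[min(a, b)] → w = 0.34
Weighted average = (0.07·7.0 + 0.97·5.2 + 0.26·67.0 + 0.34·3.0 + 0.34·38.0) / (0.07 + 0.97 + 0.26 + 0.34 + 0.34)
  = 36.8940 / 1.9800 = 18.633

18.633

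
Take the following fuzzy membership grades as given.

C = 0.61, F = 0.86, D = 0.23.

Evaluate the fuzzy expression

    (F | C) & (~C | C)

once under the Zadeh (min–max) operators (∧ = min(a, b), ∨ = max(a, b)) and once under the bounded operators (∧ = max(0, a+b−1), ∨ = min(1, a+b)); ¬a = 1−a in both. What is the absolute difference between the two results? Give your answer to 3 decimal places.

Under Zadeh (min–max):
  F | C = max(a, b) on (0.86, 0.61) = 0.86
  ~C = 1 − 0.61 = 0.39
  ~C | C = max(a, b) on (0.39, 0.61) = 0.61
  (F | C) & (~C | C) = min(a, b) on (0.86, 0.61) = 0.61
  → value = 0.6100
Under bounded:
  F | C = min(1, a+b) on (0.86, 0.61) = 1.00
  ~C = 1 − 0.61 = 0.39
  ~C | C = min(1, a+b) on (0.39, 0.61) = 1.00
  (F | C) & (~C | C) = max(0, a+b−1) on (1.00, 1.00) = 1.00
  → value = 1.0000
|0.6100 − 1.0000| = 0.390

0.390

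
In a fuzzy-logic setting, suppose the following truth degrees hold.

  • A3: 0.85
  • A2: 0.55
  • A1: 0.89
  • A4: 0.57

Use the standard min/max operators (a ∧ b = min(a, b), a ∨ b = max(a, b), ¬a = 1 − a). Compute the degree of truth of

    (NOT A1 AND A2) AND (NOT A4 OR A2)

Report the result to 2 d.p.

0.11

NOT A1 = 1 − 0.89 = 0.11
NOT A1 AND A2 = min(a, b) on (0.11, 0.55) = 0.11
NOT A4 = 1 − 0.57 = 0.43
NOT A4 OR A2 = max(a, b) on (0.43, 0.55) = 0.55
(NOT A1 AND A2) AND (NOT A4 OR A2) = min(a, b) on (0.11, 0.55) = 0.11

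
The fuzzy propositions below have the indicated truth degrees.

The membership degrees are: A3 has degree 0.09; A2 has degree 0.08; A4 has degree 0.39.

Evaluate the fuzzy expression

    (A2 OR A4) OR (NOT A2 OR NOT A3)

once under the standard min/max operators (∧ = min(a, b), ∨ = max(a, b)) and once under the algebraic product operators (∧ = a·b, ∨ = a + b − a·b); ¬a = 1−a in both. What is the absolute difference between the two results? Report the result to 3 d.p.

Under standard min/max:
  A2 OR A4 = max(a, b) on (0.08, 0.39) = 0.39
  NOT A2 = 1 − 0.08 = 0.92
  NOT A3 = 1 − 0.09 = 0.91
  NOT A2 OR NOT A3 = max(a, b) on (0.92, 0.91) = 0.92
  (A2 OR A4) OR (NOT A2 OR NOT A3) = max(a, b) on (0.39, 0.92) = 0.92
  → value = 0.9200
Under algebraic product:
  A2 OR A4 = a + b − a·b on (0.0800, 0.3900) = 0.4388
  NOT A2 = 1 − 0.0800 = 0.9200
  NOT A3 = 1 − 0.0900 = 0.9100
  NOT A2 OR NOT A3 = a + b − a·b on (0.9200, 0.9100) = 0.9928
  (A2 OR A4) OR (NOT A2 OR NOT A3) = a + b − a·b on (0.4388, 0.9928) = 0.9960
  → value = 0.9960
|0.9200 − 0.9960| = 0.076

0.076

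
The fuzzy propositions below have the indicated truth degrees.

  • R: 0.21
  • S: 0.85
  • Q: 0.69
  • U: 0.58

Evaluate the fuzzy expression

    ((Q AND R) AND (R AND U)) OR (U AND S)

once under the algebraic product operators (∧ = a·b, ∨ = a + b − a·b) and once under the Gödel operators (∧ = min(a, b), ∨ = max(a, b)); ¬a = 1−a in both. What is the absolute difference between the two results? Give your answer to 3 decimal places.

Under algebraic product:
  Q AND R = a·b on (0.6900, 0.2100) = 0.1449
  R AND U = a·b on (0.2100, 0.5800) = 0.1218
  (Q AND R) AND (R AND U) = a·b on (0.1449, 0.1218) = 0.0176
  U AND S = a·b on (0.5800, 0.8500) = 0.4930
  ((Q AND R) AND (R AND U)) OR (U AND S) = a + b − a·b on (0.0176, 0.4930) = 0.5019
  → value = 0.5019
Under Gödel:
  Q AND R = min(a, b) on (0.69, 0.21) = 0.21
  R AND U = min(a, b) on (0.21, 0.58) = 0.21
  (Q AND R) AND (R AND U) = min(a, b) on (0.21, 0.21) = 0.21
  U AND S = min(a, b) on (0.58, 0.85) = 0.58
  ((Q AND R) AND (R AND U)) OR (U AND S) = max(a, b) on (0.21, 0.58) = 0.58
  → value = 0.5800
|0.5019 − 0.5800| = 0.078

0.078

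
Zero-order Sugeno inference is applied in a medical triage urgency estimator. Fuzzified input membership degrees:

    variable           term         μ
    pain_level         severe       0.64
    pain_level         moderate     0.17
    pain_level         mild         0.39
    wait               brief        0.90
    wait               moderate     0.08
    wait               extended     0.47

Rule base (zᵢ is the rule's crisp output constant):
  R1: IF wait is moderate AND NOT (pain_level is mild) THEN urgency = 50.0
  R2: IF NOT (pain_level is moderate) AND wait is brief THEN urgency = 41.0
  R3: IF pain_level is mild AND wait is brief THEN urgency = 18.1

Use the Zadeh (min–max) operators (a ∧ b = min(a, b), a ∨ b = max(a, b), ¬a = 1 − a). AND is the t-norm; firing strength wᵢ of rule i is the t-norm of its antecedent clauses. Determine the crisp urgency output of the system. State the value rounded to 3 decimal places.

34.684

R1 (z=50.0): moderate=0.08, ¬mild=1−0.39=0.61; AND[min(a, b)] → w = 0.08
R2 (z=41.0): ¬moderate=1−0.17=0.83, brief=0.90; AND[min(a, b)] → w = 0.83
R3 (z=18.1): mild=0.39, brief=0.90; AND[min(a, b)] → w = 0.39
Weighted average = (0.08·50.0 + 0.83·41.0 + 0.39·18.1) / (0.08 + 0.83 + 0.39)
  = 45.0890 / 1.3000 = 34.684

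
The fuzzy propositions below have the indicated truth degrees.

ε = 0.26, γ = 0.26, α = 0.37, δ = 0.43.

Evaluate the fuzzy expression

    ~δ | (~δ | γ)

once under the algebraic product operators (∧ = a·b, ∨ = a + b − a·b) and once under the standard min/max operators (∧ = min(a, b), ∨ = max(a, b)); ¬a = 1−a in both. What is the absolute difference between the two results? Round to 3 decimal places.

Under algebraic product:
  ~δ = 1 − 0.4300 = 0.5700
  ~δ = 1 − 0.4300 = 0.5700
  ~δ | γ = a + b − a·b on (0.5700, 0.2600) = 0.6818
  ~δ | (~δ | γ) = a + b − a·b on (0.5700, 0.6818) = 0.8632
  → value = 0.8632
Under standard min/max:
  ~δ = 1 − 0.43 = 0.57
  ~δ = 1 − 0.43 = 0.57
  ~δ | γ = max(a, b) on (0.57, 0.26) = 0.57
  ~δ | (~δ | γ) = max(a, b) on (0.57, 0.57) = 0.57
  → value = 0.5700
|0.8632 − 0.5700| = 0.293

0.293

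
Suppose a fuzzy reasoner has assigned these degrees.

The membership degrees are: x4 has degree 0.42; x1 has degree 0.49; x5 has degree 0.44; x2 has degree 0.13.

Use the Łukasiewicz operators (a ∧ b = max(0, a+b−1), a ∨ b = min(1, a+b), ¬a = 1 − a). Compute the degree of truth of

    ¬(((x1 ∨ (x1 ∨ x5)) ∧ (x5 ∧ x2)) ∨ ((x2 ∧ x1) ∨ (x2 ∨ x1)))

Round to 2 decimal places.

x1 ∨ x5 = min(1, a+b) on (0.49, 0.44) = 0.93
x1 ∨ (x1 ∨ x5) = min(1, a+b) on (0.49, 0.93) = 1.00
x5 ∧ x2 = max(0, a+b−1) on (0.44, 0.13) = 0.00
(x1 ∨ (x1 ∨ x5)) ∧ (x5 ∧ x2) = max(0, a+b−1) on (1.00, 0.00) = 0.00
x2 ∧ x1 = max(0, a+b−1) on (0.13, 0.49) = 0.00
x2 ∨ x1 = min(1, a+b) on (0.13, 0.49) = 0.62
(x2 ∧ x1) ∨ (x2 ∨ x1) = min(1, a+b) on (0.00, 0.62) = 0.62
((x1 ∨ (x1 ∨ x5)) ∧ (x5 ∧ x2)) ∨ ((x2 ∧ x1) ∨ (x2 ∨ x1)) = min(1, a+b) on (0.00, 0.62) = 0.62
¬(((x1 ∨ (x1 ∨ x5)) ∧ (x5 ∧ x2)) ∨ ((x2 ∧ x1) ∨ (x2 ∨ x1))) = 1 − 0.62 = 0.38

0.38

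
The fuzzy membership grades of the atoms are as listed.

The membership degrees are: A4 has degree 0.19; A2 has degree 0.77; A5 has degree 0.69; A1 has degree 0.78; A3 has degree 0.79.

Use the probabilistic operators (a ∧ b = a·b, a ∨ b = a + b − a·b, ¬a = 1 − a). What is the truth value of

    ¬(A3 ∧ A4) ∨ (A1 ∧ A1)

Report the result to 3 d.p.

0.941

A3 ∧ A4 = a·b on (0.7900, 0.1900) = 0.1501
¬(A3 ∧ A4) = 1 − 0.1501 = 0.8499
A1 ∧ A1 = a·b on (0.7800, 0.7800) = 0.6084
¬(A3 ∧ A4) ∨ (A1 ∧ A1) = a + b − a·b on (0.8499, 0.6084) = 0.9412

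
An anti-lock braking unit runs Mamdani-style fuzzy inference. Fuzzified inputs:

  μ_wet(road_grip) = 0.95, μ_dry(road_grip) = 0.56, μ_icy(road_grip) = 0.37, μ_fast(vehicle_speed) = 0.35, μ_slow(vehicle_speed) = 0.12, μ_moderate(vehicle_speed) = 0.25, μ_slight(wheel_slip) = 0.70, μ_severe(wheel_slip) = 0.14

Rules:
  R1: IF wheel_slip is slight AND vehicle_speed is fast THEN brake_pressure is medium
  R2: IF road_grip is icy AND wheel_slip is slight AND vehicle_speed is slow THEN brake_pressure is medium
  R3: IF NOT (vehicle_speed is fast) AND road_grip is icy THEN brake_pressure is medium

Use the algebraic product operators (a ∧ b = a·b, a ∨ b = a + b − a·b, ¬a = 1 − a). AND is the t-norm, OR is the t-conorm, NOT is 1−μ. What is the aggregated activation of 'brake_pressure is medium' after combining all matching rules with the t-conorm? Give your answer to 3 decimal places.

R1: slight=0.70, fast=0.35; AND[a·b] → w = 0.2450
R2: icy=0.37, slight=0.70, slow=0.12; AND[a·b] → w = 0.0311
R3: ¬fast=1−0.35=0.65, icy=0.37; AND[a·b] → w = 0.2405
Rules with consequent 'medium': {R1, R2, R3} → strengths 0.2450, 0.0311, 0.2405
Aggregate via t-conorm [a + b − a·b]: 0.4444

0.444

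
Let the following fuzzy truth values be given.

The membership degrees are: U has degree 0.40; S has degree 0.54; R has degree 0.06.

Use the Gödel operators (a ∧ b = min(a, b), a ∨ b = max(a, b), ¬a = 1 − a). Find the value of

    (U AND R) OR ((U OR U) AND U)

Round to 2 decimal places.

U AND R = min(a, b) on (0.40, 0.06) = 0.06
U OR U = max(a, b) on (0.40, 0.40) = 0.40
(U OR U) AND U = min(a, b) on (0.40, 0.40) = 0.40
(U AND R) OR ((U OR U) AND U) = max(a, b) on (0.06, 0.40) = 0.40

0.40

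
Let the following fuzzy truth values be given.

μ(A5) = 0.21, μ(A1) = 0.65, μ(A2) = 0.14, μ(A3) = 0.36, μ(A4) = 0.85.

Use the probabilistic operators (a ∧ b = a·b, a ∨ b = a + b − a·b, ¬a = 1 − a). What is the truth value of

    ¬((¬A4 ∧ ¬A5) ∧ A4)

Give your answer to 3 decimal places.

¬A4 = 1 − 0.8500 = 0.1500
¬A5 = 1 − 0.2100 = 0.7900
¬A4 ∧ ¬A5 = a·b on (0.1500, 0.7900) = 0.1185
(¬A4 ∧ ¬A5) ∧ A4 = a·b on (0.1185, 0.8500) = 0.1007
¬((¬A4 ∧ ¬A5) ∧ A4) = 1 − 0.1007 = 0.8993

0.899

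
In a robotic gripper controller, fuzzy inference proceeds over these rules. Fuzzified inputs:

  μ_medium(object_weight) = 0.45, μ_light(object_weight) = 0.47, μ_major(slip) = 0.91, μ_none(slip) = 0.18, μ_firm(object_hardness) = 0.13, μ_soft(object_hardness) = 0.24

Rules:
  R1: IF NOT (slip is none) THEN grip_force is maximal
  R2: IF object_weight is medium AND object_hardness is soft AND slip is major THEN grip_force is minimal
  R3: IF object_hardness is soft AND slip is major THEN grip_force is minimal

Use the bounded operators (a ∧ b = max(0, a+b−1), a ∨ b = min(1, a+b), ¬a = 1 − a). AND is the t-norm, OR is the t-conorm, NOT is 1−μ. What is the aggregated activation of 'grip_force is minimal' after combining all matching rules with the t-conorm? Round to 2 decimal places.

0.15

R1: ¬none=1−0.18=0.82 → w = 0.82
R2: medium=0.45, soft=0.24, major=0.91; AND[max(0, a+b−1)] → w = 0.00
R3: soft=0.24, major=0.91; AND[max(0, a+b−1)] → w = 0.15
Rules with consequent 'minimal': {R2, R3} → strengths 0.00, 0.15
Aggregate via t-conorm [min(1, a+b)]: 0.15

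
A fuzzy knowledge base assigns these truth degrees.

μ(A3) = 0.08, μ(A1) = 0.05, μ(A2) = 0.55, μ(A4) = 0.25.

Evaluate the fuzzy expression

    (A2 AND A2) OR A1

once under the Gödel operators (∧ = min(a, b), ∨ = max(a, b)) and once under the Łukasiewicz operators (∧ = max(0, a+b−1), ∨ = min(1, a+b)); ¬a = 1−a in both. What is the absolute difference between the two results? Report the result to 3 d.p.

0.400

Under Gödel:
  A2 AND A2 = min(a, b) on (0.55, 0.55) = 0.55
  (A2 AND A2) OR A1 = max(a, b) on (0.55, 0.05) = 0.55
  → value = 0.5500
Under Łukasiewicz:
  A2 AND A2 = max(0, a+b−1) on (0.55, 0.55) = 0.10
  (A2 AND A2) OR A1 = min(1, a+b) on (0.10, 0.05) = 0.15
  → value = 0.1500
|0.5500 − 0.1500| = 0.400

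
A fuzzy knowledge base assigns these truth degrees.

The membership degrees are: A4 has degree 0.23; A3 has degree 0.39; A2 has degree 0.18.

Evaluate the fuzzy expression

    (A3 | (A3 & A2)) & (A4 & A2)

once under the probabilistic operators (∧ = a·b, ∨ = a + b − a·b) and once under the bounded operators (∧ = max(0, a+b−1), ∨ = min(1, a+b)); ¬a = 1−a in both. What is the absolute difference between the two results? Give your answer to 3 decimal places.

Under probabilistic:
  A3 & A2 = a·b on (0.3900, 0.1800) = 0.0702
  A3 | (A3 & A2) = a + b − a·b on (0.3900, 0.0702) = 0.4328
  A4 & A2 = a·b on (0.2300, 0.1800) = 0.0414
  (A3 | (A3 & A2)) & (A4 & A2) = a·b on (0.4328, 0.0414) = 0.0179
  → value = 0.0179
Under bounded:
  A3 & A2 = max(0, a+b−1) on (0.39, 0.18) = 0.00
  A3 | (A3 & A2) = min(1, a+b) on (0.39, 0.00) = 0.39
  A4 & A2 = max(0, a+b−1) on (0.23, 0.18) = 0.00
  (A3 | (A3 & A2)) & (A4 & A2) = max(0, a+b−1) on (0.39, 0.00) = 0.00
  → value = 0.0000
|0.0179 − 0.0000| = 0.018

0.018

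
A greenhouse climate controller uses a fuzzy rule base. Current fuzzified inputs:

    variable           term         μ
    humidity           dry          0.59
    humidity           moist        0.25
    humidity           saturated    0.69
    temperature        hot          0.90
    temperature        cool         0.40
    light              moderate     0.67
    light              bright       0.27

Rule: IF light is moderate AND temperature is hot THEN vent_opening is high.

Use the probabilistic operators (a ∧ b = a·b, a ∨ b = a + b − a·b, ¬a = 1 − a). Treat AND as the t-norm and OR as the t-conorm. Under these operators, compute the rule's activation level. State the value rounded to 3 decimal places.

0.603

firing strength: moderate=0.67, hot=0.90; AND[a·b] → w = 0.6030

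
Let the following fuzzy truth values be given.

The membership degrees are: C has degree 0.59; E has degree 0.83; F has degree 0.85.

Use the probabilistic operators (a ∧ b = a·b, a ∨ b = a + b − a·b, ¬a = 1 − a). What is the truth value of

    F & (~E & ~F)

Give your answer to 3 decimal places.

~E = 1 − 0.8300 = 0.1700
~F = 1 − 0.8500 = 0.1500
~E & ~F = a·b on (0.1700, 0.1500) = 0.0255
F & (~E & ~F) = a·b on (0.8500, 0.0255) = 0.0217

0.022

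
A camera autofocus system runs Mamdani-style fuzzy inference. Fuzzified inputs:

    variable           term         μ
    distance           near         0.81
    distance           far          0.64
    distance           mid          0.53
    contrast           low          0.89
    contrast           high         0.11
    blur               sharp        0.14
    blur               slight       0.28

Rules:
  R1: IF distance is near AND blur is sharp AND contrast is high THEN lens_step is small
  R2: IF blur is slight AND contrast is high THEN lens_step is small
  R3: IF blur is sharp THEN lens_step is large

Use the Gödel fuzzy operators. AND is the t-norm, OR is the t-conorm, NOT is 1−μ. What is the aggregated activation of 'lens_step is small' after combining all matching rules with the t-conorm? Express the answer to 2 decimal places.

0.11

R1: near=0.81, sharp=0.14, high=0.11; AND[min(a, b)] → w = 0.11
R2: slight=0.28, high=0.11; AND[min(a, b)] → w = 0.11
R3: sharp=0.14 → w = 0.14
Rules with consequent 'small': {R1, R2} → strengths 0.11, 0.11
Aggregate via t-conorm [max(a, b)]: 0.11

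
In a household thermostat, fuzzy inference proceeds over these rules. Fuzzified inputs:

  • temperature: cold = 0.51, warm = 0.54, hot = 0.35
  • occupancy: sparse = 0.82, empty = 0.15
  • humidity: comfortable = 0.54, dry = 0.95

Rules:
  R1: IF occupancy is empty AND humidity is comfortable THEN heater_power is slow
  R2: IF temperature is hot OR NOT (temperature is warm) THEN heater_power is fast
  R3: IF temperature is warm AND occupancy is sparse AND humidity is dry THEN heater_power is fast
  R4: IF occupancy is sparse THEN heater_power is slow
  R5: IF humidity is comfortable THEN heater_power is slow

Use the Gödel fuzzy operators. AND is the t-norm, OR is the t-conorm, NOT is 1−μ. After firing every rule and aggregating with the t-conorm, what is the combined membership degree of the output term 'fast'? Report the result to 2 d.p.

R1: empty=0.15, comfortable=0.54; AND[min(a, b)] → w = 0.15
R2: hot=0.35, ¬warm=1−0.54=0.46; OR[max(a, b)] → w = 0.46
R3: warm=0.54, sparse=0.82, dry=0.95; AND[min(a, b)] → w = 0.54
R4: sparse=0.82 → w = 0.82
R5: comfortable=0.54 → w = 0.54
Rules with consequent 'fast': {R2, R3} → strengths 0.46, 0.54
Aggregate via t-conorm [max(a, b)]: 0.54

0.54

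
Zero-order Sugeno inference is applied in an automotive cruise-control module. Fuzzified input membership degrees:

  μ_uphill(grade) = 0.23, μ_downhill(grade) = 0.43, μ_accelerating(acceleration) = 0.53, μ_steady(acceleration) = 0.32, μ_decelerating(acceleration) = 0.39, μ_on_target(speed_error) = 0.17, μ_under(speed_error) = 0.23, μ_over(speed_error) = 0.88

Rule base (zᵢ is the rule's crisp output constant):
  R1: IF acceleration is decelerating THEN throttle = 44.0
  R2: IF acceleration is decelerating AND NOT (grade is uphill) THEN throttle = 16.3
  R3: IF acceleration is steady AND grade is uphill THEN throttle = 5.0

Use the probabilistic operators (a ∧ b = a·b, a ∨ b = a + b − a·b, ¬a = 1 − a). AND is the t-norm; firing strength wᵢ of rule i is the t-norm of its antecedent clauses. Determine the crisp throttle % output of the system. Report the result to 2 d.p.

R1 (z=44.0): decelerating=0.39 → w = 0.3900
R2 (z=16.3): decelerating=0.39, ¬uphill=1−0.23=0.77; AND[a·b] → w = 0.3003
R3 (z=5.0): steady=0.32, uphill=0.23; AND[a·b] → w = 0.0736
Weighted average = (0.3900·44.0 + 0.3003·16.3 + 0.0736·5.0) / (0.3900 + 0.3003 + 0.0736)
  = 22.4229 / 0.7639 = 29.35

29.35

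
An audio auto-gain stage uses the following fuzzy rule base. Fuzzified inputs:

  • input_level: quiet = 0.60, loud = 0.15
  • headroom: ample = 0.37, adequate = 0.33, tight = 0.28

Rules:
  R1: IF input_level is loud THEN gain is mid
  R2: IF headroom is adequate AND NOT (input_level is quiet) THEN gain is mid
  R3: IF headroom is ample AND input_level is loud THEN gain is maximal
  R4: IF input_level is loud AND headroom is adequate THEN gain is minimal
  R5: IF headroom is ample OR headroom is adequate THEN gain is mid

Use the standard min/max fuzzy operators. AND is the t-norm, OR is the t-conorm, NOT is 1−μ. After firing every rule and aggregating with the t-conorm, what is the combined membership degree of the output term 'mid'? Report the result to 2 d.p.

R1: loud=0.15 → w = 0.15
R2: adequate=0.33, ¬quiet=1−0.60=0.40; AND[min(a, b)] → w = 0.33
R3: ample=0.37, loud=0.15; AND[min(a, b)] → w = 0.15
R4: loud=0.15, adequate=0.33; AND[min(a, b)] → w = 0.15
R5: ample=0.37, adequate=0.33; OR[max(a, b)] → w = 0.37
Rules with consequent 'mid': {R1, R2, R5} → strengths 0.15, 0.33, 0.37
Aggregate via t-conorm [max(a, b)]: 0.37

0.37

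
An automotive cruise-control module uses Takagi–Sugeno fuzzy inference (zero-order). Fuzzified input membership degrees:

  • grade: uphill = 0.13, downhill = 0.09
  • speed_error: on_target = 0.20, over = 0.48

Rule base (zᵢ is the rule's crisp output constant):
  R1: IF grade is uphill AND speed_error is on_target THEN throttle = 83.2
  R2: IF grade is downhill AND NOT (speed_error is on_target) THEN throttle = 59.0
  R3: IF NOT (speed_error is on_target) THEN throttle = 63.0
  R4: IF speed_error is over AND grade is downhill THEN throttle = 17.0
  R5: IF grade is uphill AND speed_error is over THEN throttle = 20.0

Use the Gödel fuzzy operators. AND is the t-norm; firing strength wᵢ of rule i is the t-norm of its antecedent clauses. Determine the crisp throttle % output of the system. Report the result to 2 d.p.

R1 (z=83.2): uphill=0.13, on_target=0.20; AND[min(a, b)] → w = 0.13
R2 (z=59.0): downhill=0.09, ¬on_target=1−0.20=0.80; AND[min(a, b)] → w = 0.09
R3 (z=63.0): ¬on_target=1−0.20=0.80 → w = 0.80
R4 (z=17.0): over=0.48, downhill=0.09; AND[min(a, b)] → w = 0.09
R5 (z=20.0): uphill=0.13, over=0.48; AND[min(a, b)] → w = 0.13
Weighted average = (0.13·83.2 + 0.09·59.0 + 0.80·63.0 + 0.09·17.0 + 0.13·20.0) / (0.13 + 0.09 + 0.80 + 0.09 + 0.13)
  = 70.6560 / 1.2400 = 56.98

56.98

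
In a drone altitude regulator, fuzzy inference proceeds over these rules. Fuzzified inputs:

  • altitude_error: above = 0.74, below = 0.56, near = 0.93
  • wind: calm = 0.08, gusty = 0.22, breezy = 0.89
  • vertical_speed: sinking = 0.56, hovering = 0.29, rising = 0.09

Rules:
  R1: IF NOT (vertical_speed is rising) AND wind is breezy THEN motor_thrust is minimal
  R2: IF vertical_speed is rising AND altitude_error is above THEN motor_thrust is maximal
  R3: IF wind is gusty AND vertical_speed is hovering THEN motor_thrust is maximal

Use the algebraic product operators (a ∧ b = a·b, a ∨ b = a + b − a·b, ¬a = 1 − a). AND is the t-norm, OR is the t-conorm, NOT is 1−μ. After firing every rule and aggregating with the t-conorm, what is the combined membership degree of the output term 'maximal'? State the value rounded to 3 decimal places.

0.126

R1: ¬rising=1−0.09=0.91, breezy=0.89; AND[a·b] → w = 0.8099
R2: rising=0.09, above=0.74; AND[a·b] → w = 0.0666
R3: gusty=0.22, hovering=0.29; AND[a·b] → w = 0.0638
Rules with consequent 'maximal': {R2, R3} → strengths 0.0666, 0.0638
Aggregate via t-conorm [a + b − a·b]: 0.1262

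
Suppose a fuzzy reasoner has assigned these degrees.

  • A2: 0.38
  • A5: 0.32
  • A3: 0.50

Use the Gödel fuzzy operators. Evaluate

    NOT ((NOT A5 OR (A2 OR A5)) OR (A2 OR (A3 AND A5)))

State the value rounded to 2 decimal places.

NOT A5 = 1 − 0.32 = 0.68
A2 OR A5 = max(a, b) on (0.38, 0.32) = 0.38
NOT A5 OR (A2 OR A5) = max(a, b) on (0.68, 0.38) = 0.68
A3 AND A5 = min(a, b) on (0.50, 0.32) = 0.32
A2 OR (A3 AND A5) = max(a, b) on (0.38, 0.32) = 0.38
(NOT A5 OR (A2 OR A5)) OR (A2 OR (A3 AND A5)) = max(a, b) on (0.68, 0.38) = 0.68
NOT ((NOT A5 OR (A2 OR A5)) OR (A2 OR (A3 AND A5))) = 1 − 0.68 = 0.32

0.32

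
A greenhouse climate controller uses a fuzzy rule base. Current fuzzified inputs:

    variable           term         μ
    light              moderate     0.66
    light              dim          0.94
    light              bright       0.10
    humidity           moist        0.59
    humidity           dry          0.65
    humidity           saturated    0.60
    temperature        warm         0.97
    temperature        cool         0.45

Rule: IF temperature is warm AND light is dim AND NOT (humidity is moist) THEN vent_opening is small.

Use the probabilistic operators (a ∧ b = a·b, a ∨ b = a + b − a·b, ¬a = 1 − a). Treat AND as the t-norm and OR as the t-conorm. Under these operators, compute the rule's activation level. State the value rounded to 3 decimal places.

0.374

firing strength: warm=0.97, dim=0.94, ¬moist=1−0.59=0.41; AND[a·b] → w = 0.3738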